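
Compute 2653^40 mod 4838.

By square-and-multiply:
2653^1 ≡ 2653 (mod 4838)
2653^2 ≡ 2653^2 = 7038409 ≡ 3957 (mod 4838)
2653^4 ≡ 3957^2 = 15657849 ≡ 2081 (mod 4838)
2653^8 ≡ 2081^2 = 4330561 ≡ 551 (mod 4838)
2653^16 ≡ 551^2 = 303601 ≡ 3645 (mod 4838)
2653^32 ≡ 3645^2 = 13286025 ≡ 877 (mod 4838)
2653^40 = 2653^32 · 2653^8 ≡ 877 · 551 (mod 4838).
877 · 551 = 483227 ≡ 4265 (mod 4838).

4265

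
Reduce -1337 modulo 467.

-1337 = -3·467 + 64, so -1337 ≡ 64 (mod 467).

64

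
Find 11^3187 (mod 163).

3

By square-and-multiply:
11^1 ≡ 11 (mod 163)
11^2 ≡ 11^2 = 121 (mod 163)
11^4 ≡ 121^2 = 14641 ≡ 134 (mod 163)
11^8 ≡ 134^2 = 17956 ≡ 26 (mod 163)
11^16 ≡ 26^2 = 676 ≡ 24 (mod 163)
11^32 ≡ 24^2 = 576 ≡ 87 (mod 163)
11^64 ≡ 87^2 = 7569 ≡ 71 (mod 163)
11^128 ≡ 71^2 = 5041 ≡ 151 (mod 163)
11^256 ≡ 151^2 = 22801 ≡ 144 (mod 163)
11^512 ≡ 144^2 = 20736 ≡ 35 (mod 163)
11^1024 ≡ 35^2 = 1225 ≡ 84 (mod 163)
11^2048 ≡ 84^2 = 7056 ≡ 47 (mod 163)
11^3187 = 11^2048 × 11^1024 × 11^64 × 11^32 × 11^16 × 11^2 × 11^1 ≡ 47 × 84 × 71 × 87 × 24 × 121 × 11 (mod 163).
Accumulate the product:
47 × 84 = 3948 ≡ 36
36 × 71 = 2556 ≡ 111
111 × 87 = 9657 ≡ 40
40 × 24 = 960 ≡ 145
145 × 121 = 17545 ≡ 104
104 × 11 = 1144 ≡ 3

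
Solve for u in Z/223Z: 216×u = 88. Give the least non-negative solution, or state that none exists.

83

gcd(216, 223) = 1, so a unique solution mod 223 exists.
216⁻¹ ≡ 191 (mod 223).
u ≡ 191×88 ≡ 83 (mod 223).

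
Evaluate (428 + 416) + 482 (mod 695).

631

428 + 416 = 844 ≡ 149 (mod 695)
149 + 482 = 631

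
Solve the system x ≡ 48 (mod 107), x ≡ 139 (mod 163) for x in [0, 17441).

15135

107⁻¹ mod 163: 107×32 ≡ 1 (mod 163), so 107⁻¹ ≡ 32.
x = 48 + 107×((139 − 48)×32 mod 163) = 48 + 107×141 = 15135.
Check: 15135 mod 107 = 48, 15135 mod 163 = 139. ✓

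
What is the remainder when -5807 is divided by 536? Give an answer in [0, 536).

89

-5807 = -11·536 + 89, so -5807 ≡ 89 (mod 536).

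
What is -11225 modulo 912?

-11225 = -13×912 + 631, so -11225 ≡ 631 (mod 912).

631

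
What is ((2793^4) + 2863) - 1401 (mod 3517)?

809

(2793)^4 ≡ 2864 (mod 3517)
2864 + 2863 = 5727 ≡ 2210 (mod 3517)
2210 - 1401 = 809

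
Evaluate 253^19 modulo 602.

547

Compute successive squares:
19 in binary is 10011, i.e. 19 = 16 + 2 + 1.
253^1 ≡ 253 (mod 602)
253^2 ≡ 253^2 = 64009 ≡ 197 (mod 602)
253^4 ≡ 197^2 = 38809 ≡ 281 (mod 602)
253^8 ≡ 281^2 = 78961 ≡ 99 (mod 602)
253^16 ≡ 99^2 = 9801 ≡ 169 (mod 602)
253^19 = 253^16 * 253^2 * 253^1 ≡ 169 * 197 * 253 (mod 602).
Accumulate the product:
169 * 197 = 33293 ≡ 183
183 * 253 = 46299 ≡ 547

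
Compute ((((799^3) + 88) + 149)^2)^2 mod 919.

(799)^3 ≡ 639 (mod 919)
639 + 88 = 727
727 + 149 = 876
(876)^2 ≡ 11 (mod 919)
(11)^2 ≡ 121 (mod 919)

121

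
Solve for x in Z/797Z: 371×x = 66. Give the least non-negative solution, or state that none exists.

157

gcd(371, 797) = 1, so a unique solution mod 797 exists.
371⁻¹ ≡ 739 (mod 797).
x ≡ 739×66 ≡ 157 (mod 797).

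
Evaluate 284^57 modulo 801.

53

57 in binary is 111001, i.e. 57 = 32 + 16 + 8 + 1.
284^1 ≡ 284 (mod 801)
284^2 ≡ 284^2 = 80656 ≡ 556 (mod 801)
284^4 ≡ 556^2 = 309136 ≡ 751 (mod 801)
284^8 ≡ 751^2 = 564001 ≡ 97 (mod 801)
284^16 ≡ 97^2 = 9409 ≡ 598 (mod 801)
284^32 ≡ 598^2 = 357604 ≡ 358 (mod 801)
284^57 = 284^32 × 284^16 × 284^8 × 284^1 ≡ 358 × 598 × 97 × 284 (mod 801).
Accumulate the product:
358 × 598 = 214084 ≡ 217
217 × 97 = 21049 ≡ 223
223 × 284 = 63332 ≡ 53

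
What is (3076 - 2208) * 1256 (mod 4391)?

1240

3076 - 2208 = 868
868 * 1256 = 1090208 ≡ 1240 (mod 4391)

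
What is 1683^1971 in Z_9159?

By square-and-multiply:
1971 in binary is 11110110011, i.e. 1971 = 1024 + 512 + 256 + 128 + 32 + 16 + 2 + 1.
1683^1 ≡ 1683 (mod 9159)
1683^2 ≡ 1683^2 = 2832489 ≡ 2358 (mod 9159)
1683^4 ≡ 2358^2 = 5560164 ≡ 651 (mod 9159)
1683^8 ≡ 651^2 = 423801 ≡ 2487 (mod 9159)
1683^16 ≡ 2487^2 = 6185169 ≡ 2844 (mod 9159)
1683^32 ≡ 2844^2 = 8088336 ≡ 939 (mod 9159)
1683^64 ≡ 939^2 = 881721 ≡ 2457 (mod 9159)
1683^128 ≡ 2457^2 = 6036849 ≡ 1068 (mod 9159)
1683^256 ≡ 1068^2 = 1140624 ≡ 4908 (mod 9159)
1683^512 ≡ 4908^2 = 24088464 ≡ 294 (mod 9159)
1683^1024 ≡ 294^2 = 86436 ≡ 4005 (mod 9159)
1683^1971 = 1683^1024 × 1683^512 × 1683^256 × 1683^128 × 1683^32 × 1683^16 × 1683^2 × 1683^1 ≡ 4005 × 294 × 4908 × 1068 × 939 × 2844 × 2358 × 1683 (mod 9159).
Accumulate the product:
4005 × 294 = 1177470 ≡ 5118
5118 × 4908 = 25119144 ≡ 5166
5166 × 1068 = 5517288 ≡ 3570
3570 × 939 = 3352230 ≡ 36
36 × 2844 = 102384 ≡ 1635
1635 × 2358 = 3855330 ≡ 8550
8550 × 1683 = 14389650 ≡ 861

861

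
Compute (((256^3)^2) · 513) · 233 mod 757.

(256)^3 ≡ 582 (mod 757)
(582)^2 ≡ 345 (mod 757)
345 · 513 = 176985 ≡ 604 (mod 757)
604 · 233 = 140732 ≡ 687 (mod 757)

687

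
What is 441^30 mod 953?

30 in binary is 11110, i.e. 30 = 16 + 8 + 4 + 2.
441^1 ≡ 441 (mod 953)
441^2 ≡ 441^2 = 194481 ≡ 69 (mod 953)
441^4 ≡ 69^2 = 4761 ≡ 949 (mod 953)
441^8 ≡ 949^2 = 900601 ≡ 16 (mod 953)
441^16 ≡ 16^2 = 256 (mod 953)
441^30 = 441^16 * 441^8 * 441^4 * 441^2 ≡ 256 * 16 * 949 * 69 (mod 953).
Accumulate the product:
256 * 16 = 4096 ≡ 284
284 * 949 = 269516 ≡ 770
770 * 69 = 53130 ≡ 715

715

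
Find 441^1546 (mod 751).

By square-and-multiply:
1546 in binary is 11000001010, i.e. 1546 = 1024 + 512 + 8 + 2.
441^1 ≡ 441 (mod 751)
441^2 ≡ 441^2 = 194481 ≡ 723 (mod 751)
441^4 ≡ 723^2 = 522729 ≡ 33 (mod 751)
441^8 ≡ 33^2 = 1089 ≡ 338 (mod 751)
441^16 ≡ 338^2 = 114244 ≡ 92 (mod 751)
441^32 ≡ 92^2 = 8464 ≡ 203 (mod 751)
441^64 ≡ 203^2 = 41209 ≡ 655 (mod 751)
441^128 ≡ 655^2 = 429025 ≡ 204 (mod 751)
441^256 ≡ 204^2 = 41616 ≡ 311 (mod 751)
441^512 ≡ 311^2 = 96721 ≡ 593 (mod 751)
441^1024 ≡ 593^2 = 351649 ≡ 181 (mod 751)
441^1546 = 441^1024 · 441^512 · 441^8 · 441^2 ≡ 181 · 593 · 338 · 723 (mod 751).
Accumulate the product:
181 · 593 = 107333 ≡ 691
691 · 338 = 233558 ≡ 748
748 · 723 = 540804 ≡ 84

84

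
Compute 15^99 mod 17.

By square-and-multiply:
99 in binary is 1100011, i.e. 99 = 64 + 32 + 2 + 1.
15^1 ≡ 15 (mod 17)
15^2 ≡ 15^2 = 225 ≡ 4 (mod 17)
15^4 ≡ 4^2 = 16 (mod 17)
15^8 ≡ 16^2 = 256 ≡ 1 (mod 17)
15^16 ≡ 1^2 = 1 (mod 17)
15^32 ≡ 1^2 = 1 (mod 17)
15^64 ≡ 1^2 = 1 (mod 17)
15^99 = 15^64 × 15^32 × 15^2 × 15^1 ≡ 1 × 1 × 4 × 15 (mod 17).
Accumulate the product:
1 × 1 = 1
1 × 4 = 4
4 × 15 = 60 ≡ 9

9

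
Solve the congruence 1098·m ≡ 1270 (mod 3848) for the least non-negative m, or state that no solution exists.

gcd(1098, 3848) = 2, and 2 | 1270, so solutions exist.
Divide through by 2: 549·m = 635 (mod 1924).
549⁻¹ ≡ 1153 (mod 1924).
m ≡ 1153·635 ≡ 1035 (mod 1924).
The smallest non-negative solution is m = 1035.

1035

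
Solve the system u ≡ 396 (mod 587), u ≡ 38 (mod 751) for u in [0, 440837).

587⁻¹ mod 751: 587*87 ≡ 1 (mod 751), so 587⁻¹ ≡ 87.
u = 396 + 587*((38 − 396)*87 mod 751) = 396 + 587*396 = 232848.

232848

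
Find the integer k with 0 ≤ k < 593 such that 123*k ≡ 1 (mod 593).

Run the extended Euclidean algorithm:
593 = 4·123 + 101
123 = 1·101 + 22
101 = 4·22 + 13
22 = 1·13 + 9
13 = 1·9 + 4
9 = 2·4 + 1
4 = 4·1 + 0
gcd(123, 593) = 1, so the inverse exists.
Back-substitute for 1:
1 = 1·9 − 2·4
  = −2·13 + 3·9
  = 3·22 − 5·13
  = −5·101 + 23·22
  = 23·123 − 28·101
  = −28·593 + 135·123
So 123⁻¹ ≡ 135 (mod 593).

135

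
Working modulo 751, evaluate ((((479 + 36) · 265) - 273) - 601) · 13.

216

479 + 36 = 515
515 · 265 = 136475 ≡ 544 (mod 751)
544 - 273 = 271
271 - 601 = -330 ≡ 421 (mod 751)
421 · 13 = 5473 ≡ 216 (mod 751)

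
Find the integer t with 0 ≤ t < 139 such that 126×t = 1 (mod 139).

32

139 = 1*126 + 13
126 = 9*13 + 9
13 = 1*9 + 4
9 = 2*4 + 1
4 = 4*1 + 0
gcd(126, 139) = 1, so the inverse exists.
Bézout: 1 = −29*139 + 32*126.
So 126⁻¹ ≡ 32 (mod 139).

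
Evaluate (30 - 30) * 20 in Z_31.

30 - 30 = 0
0 * 20 = 0

0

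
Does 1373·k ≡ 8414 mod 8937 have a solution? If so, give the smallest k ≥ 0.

gcd(1373, 8937) = 1, so a unique solution mod 8937 exists.
1373⁻¹ ≡ 8579 (mod 8937).
k ≡ 8579·8414 ≡ 8494 (mod 8937).

8494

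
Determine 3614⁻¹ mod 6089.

6089 = 1*3614 + 2475
3614 = 1*2475 + 1139
2475 = 2*1139 + 197
1139 = 5*197 + 154
197 = 1*154 + 43
154 = 3*43 + 25
43 = 1*25 + 18
25 = 1*18 + 7
18 = 2*7 + 4
7 = 1*4 + 3
4 = 1*3 + 1
3 = 3*1 + 0
gcd(3614, 6089) = 1, so the inverse exists.
Back-substitute for 1:
1 = 1*4 − 1*3
  = −1*7 + 2*4
  = 2*18 − 5*7
  = −5*25 + 7*18
  = 7*43 − 12*25
  = −12*154 + 43*43
  = 43*197 − 55*154
  = −55*1139 + 318*197
  = 318*2475 − 691*1139
  = −691*3614 + 1009*2475
  = 1009*6089 − 1700*3614
So 3614⁻¹ ≡ −1700 ≡ 4389 (mod 6089).

4389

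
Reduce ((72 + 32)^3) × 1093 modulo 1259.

1161

72 + 32 = 104
(104)^3 ≡ 577 (mod 1259)
577 × 1093 = 630661 ≡ 1161 (mod 1259)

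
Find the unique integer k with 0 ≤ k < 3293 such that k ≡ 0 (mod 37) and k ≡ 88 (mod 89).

37⁻¹ mod 89: 37*77 ≡ 1 (mod 89), so 37⁻¹ ≡ 77.
k = 0 + 37*((88 − 0)*77 mod 89) = 0 + 37*12 = 444.

444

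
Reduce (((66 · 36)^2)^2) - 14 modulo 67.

46

66 · 36 = 2376 ≡ 31 (mod 67)
(31)^2 ≡ 23 (mod 67)
(23)^2 ≡ 60 (mod 67)
60 - 14 = 46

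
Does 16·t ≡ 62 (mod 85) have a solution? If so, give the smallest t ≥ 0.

gcd(16, 85) = 1, so a unique solution mod 85 exists.
16⁻¹ ≡ 16 (mod 85).
t ≡ 16·62 ≡ 57 (mod 85).

57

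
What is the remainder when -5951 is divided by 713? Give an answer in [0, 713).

-5951 = -9×713 + 466, so -5951 ≡ 466 (mod 713).

466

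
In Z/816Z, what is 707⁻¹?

539

816 = 1*707 + 109
707 = 6*109 + 53
109 = 2*53 + 3
53 = 17*3 + 2
3 = 1*2 + 1
2 = 2*1 + 0
gcd(707, 816) = 1, so the inverse exists.
Bézout: 1 = 240*816 − 277*707.
So 707⁻¹ ≡ −277 ≡ 539 (mod 816).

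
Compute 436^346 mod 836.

400

346 in binary is 101011010, i.e. 346 = 256 + 64 + 16 + 8 + 2.
436^1 ≡ 436 (mod 836)
436^2 ≡ 436^2 = 190096 ≡ 324 (mod 836)
436^4 ≡ 324^2 = 104976 ≡ 476 (mod 836)
436^8 ≡ 476^2 = 226576 ≡ 20 (mod 836)
436^16 ≡ 20^2 = 400 (mod 836)
436^32 ≡ 400^2 = 160000 ≡ 324 (mod 836)
436^64 ≡ 324^2 = 104976 ≡ 476 (mod 836)
436^128 ≡ 476^2 = 226576 ≡ 20 (mod 836)
436^256 ≡ 20^2 = 400 (mod 836)
436^346 = 436^256 * 436^64 * 436^16 * 436^8 * 436^2 ≡ 400 * 476 * 400 * 20 * 324 (mod 836).
Accumulate the product:
400 * 476 = 190400 ≡ 628
628 * 400 = 251200 ≡ 400
400 * 20 = 8000 ≡ 476
476 * 324 = 154224 ≡ 400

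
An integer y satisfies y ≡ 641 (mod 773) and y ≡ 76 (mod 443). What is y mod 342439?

773⁻¹ mod 443: 773*98 ≡ 1 (mod 443), so 773⁻¹ ≡ 98.
y = 641 + 773*((76 − 641)*98 mod 443) = 641 + 773*5 = 4506.

4506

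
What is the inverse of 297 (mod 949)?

409

By the extended Euclidean algorithm:
949 = 3×297 + 58
297 = 5×58 + 7
58 = 8×7 + 2
7 = 3×2 + 1
2 = 2×1 + 0
gcd(297, 949) = 1, so the inverse exists.
Bézout: 1 = −128×949 + 409×297.
So 297⁻¹ ≡ 409 (mod 949).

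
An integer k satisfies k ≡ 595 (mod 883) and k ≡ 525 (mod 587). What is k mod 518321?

494192

883⁻¹ mod 587: 883×470 ≡ 1 (mod 587), so 883⁻¹ ≡ 470.
k = 595 + 883×((525 − 595)×470 mod 587) = 595 + 883×559 = 494192.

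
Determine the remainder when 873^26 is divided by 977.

By square-and-multiply:
26 in binary is 11010, i.e. 26 = 16 + 8 + 2.
873^1 ≡ 873 (mod 977)
873^2 ≡ 873^2 = 762129 ≡ 69 (mod 977)
873^4 ≡ 69^2 = 4761 ≡ 853 (mod 977)
873^8 ≡ 853^2 = 727609 ≡ 721 (mod 977)
873^16 ≡ 721^2 = 519841 ≡ 77 (mod 977)
873^26 = 873^16 × 873^8 × 873^2 ≡ 77 × 721 × 69 (mod 977).
Accumulate the product:
77 × 721 = 55517 ≡ 805
805 × 69 = 55545 ≡ 833

833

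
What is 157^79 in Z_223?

190

Using repeated squaring:
79 in binary is 1001111, i.e. 79 = 64 + 8 + 4 + 2 + 1.
157^1 ≡ 157 (mod 223)
157^2 ≡ 157^2 = 24649 ≡ 119 (mod 223)
157^4 ≡ 119^2 = 14161 ≡ 112 (mod 223)
157^8 ≡ 112^2 = 12544 ≡ 56 (mod 223)
157^16 ≡ 56^2 = 3136 ≡ 14 (mod 223)
157^32 ≡ 14^2 = 196 (mod 223)
157^64 ≡ 196^2 = 38416 ≡ 60 (mod 223)
157^79 = 157^64 · 157^8 · 157^4 · 157^2 · 157^1 ≡ 60 · 56 · 112 · 119 · 157 (mod 223).
Accumulate the product:
60 · 56 = 3360 ≡ 15
15 · 112 = 1680 ≡ 119
119 · 119 = 14161 ≡ 112
112 · 157 = 17584 ≡ 190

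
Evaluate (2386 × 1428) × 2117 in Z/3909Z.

2386 × 1428 = 3407208 ≡ 2469 (mod 3909)
2469 × 2117 = 5226873 ≡ 540 (mod 3909)

540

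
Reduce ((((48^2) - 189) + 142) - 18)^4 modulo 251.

113

(48)^2 ≡ 45 (mod 251)
45 - 189 = -144 ≡ 107 (mod 251)
107 + 142 = 249
249 - 18 = 231
(231)^4 ≡ 113 (mod 251)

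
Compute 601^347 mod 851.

108

601^1 ≡ 601 (mod 851)
601^2 ≡ 601^2 = 361201 ≡ 377 (mod 851)
601^4 ≡ 377^2 = 142129 ≡ 12 (mod 851)
601^8 ≡ 12^2 = 144 (mod 851)
601^16 ≡ 144^2 = 20736 ≡ 312 (mod 851)
601^32 ≡ 312^2 = 97344 ≡ 330 (mod 851)
601^64 ≡ 330^2 = 108900 ≡ 823 (mod 851)
601^128 ≡ 823^2 = 677329 ≡ 784 (mod 851)
601^256 ≡ 784^2 = 614656 ≡ 234 (mod 851)
601^347 = 601^256 × 601^64 × 601^16 × 601^8 × 601^2 × 601^1 ≡ 234 × 823 × 312 × 144 × 377 × 601 (mod 851).
Accumulate the product:
234 × 823 = 192582 ≡ 256
256 × 312 = 79872 ≡ 729
729 × 144 = 104976 ≡ 303
303 × 377 = 114231 ≡ 197
197 × 601 = 118397 ≡ 108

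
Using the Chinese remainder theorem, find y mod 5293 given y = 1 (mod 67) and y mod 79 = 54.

4557

67⁻¹ mod 79: 67×46 ≡ 1 (mod 79), so 67⁻¹ ≡ 46.
y = 1 + 67×((54 − 1)×46 mod 79) = 1 + 67×68 = 4557.
Check: 4557 mod 67 = 1, 4557 mod 79 = 54. ✓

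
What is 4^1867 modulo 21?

4

Using repeated squaring:
1867 in binary is 11101001011, i.e. 1867 = 1024 + 512 + 256 + 64 + 8 + 2 + 1.
4^1 ≡ 4 (mod 21)
4^2 ≡ 4^2 = 16 (mod 21)
4^4 ≡ 16^2 = 256 ≡ 4 (mod 21)
4^8 ≡ 4^2 = 16 (mod 21)
4^16 ≡ 16^2 = 256 ≡ 4 (mod 21)
4^32 ≡ 4^2 = 16 (mod 21)
4^64 ≡ 16^2 = 256 ≡ 4 (mod 21)
4^128 ≡ 4^2 = 16 (mod 21)
4^256 ≡ 16^2 = 256 ≡ 4 (mod 21)
4^512 ≡ 4^2 = 16 (mod 21)
4^1024 ≡ 16^2 = 256 ≡ 4 (mod 21)
4^1867 = 4^1024 × 4^512 × 4^256 × 4^64 × 4^8 × 4^2 × 4^1 ≡ 4 × 16 × 4 × 4 × 16 × 16 × 4 (mod 21).
Accumulate the product:
4 × 16 = 64 ≡ 1
1 × 4 = 4
4 × 4 = 16
16 × 16 = 256 ≡ 4
4 × 16 = 64 ≡ 1
1 × 4 = 4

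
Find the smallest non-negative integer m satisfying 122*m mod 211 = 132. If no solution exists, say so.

8

gcd(122, 211) = 1, so a unique solution mod 211 exists.
122⁻¹ ≡ 64 (mod 211).
m ≡ 64*132 ≡ 8 (mod 211).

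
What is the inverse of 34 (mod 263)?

263 = 7·34 + 25
34 = 1·25 + 9
25 = 2·9 + 7
9 = 1·7 + 2
7 = 3·2 + 1
2 = 2·1 + 0
gcd(34, 263) = 1, so the inverse exists.
Bézout: 1 = 15·263 − 116·34.
So 34⁻¹ ≡ −116 ≡ 147 (mod 263).

147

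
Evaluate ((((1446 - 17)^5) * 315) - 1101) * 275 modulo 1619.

1587

1446 - 17 = 1429
(1429)^5 ≡ 475 (mod 1619)
475 * 315 = 149625 ≡ 677 (mod 1619)
677 - 1101 = -424 ≡ 1195 (mod 1619)
1195 * 275 = 328625 ≡ 1587 (mod 1619)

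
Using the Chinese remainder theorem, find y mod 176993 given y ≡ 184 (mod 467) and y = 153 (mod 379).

467⁻¹ mod 379: 467*56 ≡ 1 (mod 379), so 467⁻¹ ≡ 56.
y = 184 + 467*((153 − 184)*56 mod 379) = 184 + 467*159 = 74437.

74437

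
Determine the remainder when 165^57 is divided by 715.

495

By square-and-multiply:
57 in binary is 111001, i.e. 57 = 32 + 16 + 8 + 1.
165^1 ≡ 165 (mod 715)
165^2 ≡ 165^2 = 27225 ≡ 55 (mod 715)
165^4 ≡ 55^2 = 3025 ≡ 165 (mod 715)
165^8 ≡ 165^2 = 27225 ≡ 55 (mod 715)
165^16 ≡ 55^2 = 3025 ≡ 165 (mod 715)
165^32 ≡ 165^2 = 27225 ≡ 55 (mod 715)
165^57 = 165^32 × 165^16 × 165^8 × 165^1 ≡ 55 × 165 × 55 × 165 (mod 715).
Accumulate the product:
55 × 165 = 9075 ≡ 495
495 × 55 = 27225 ≡ 55
55 × 165 = 9075 ≡ 495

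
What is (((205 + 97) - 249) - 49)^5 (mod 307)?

205 + 97 = 302
302 - 249 = 53
53 - 49 = 4
(4)^5 ≡ 103 (mod 307)

103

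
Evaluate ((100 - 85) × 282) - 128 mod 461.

100 - 85 = 15
15 × 282 = 4230 ≡ 81 (mod 461)
81 - 128 = -47 ≡ 414 (mod 461)

414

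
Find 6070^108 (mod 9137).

7990

6070^1 ≡ 6070 (mod 9137)
6070^2 ≡ 6070^2 = 36844900 ≡ 4516 (mod 9137)
6070^4 ≡ 4516^2 = 20394256 ≡ 472 (mod 9137)
6070^8 ≡ 472^2 = 222784 ≡ 3496 (mod 9137)
6070^16 ≡ 3496^2 = 12222016 ≡ 5847 (mod 9137)
6070^32 ≡ 5847^2 = 34187409 ≡ 5892 (mod 9137)
6070^64 ≡ 5892^2 = 34715664 ≡ 4201 (mod 9137)
6070^108 = 6070^64 · 6070^32 · 6070^8 · 6070^4 ≡ 4201 · 5892 · 3496 · 472 (mod 9137).
Accumulate the product:
4201 · 5892 = 24752292 ≡ 159
159 · 3496 = 555864 ≡ 7644
7644 · 472 = 3607968 ≡ 7990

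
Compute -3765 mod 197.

175

-3765 = -20*197 + 175, so -3765 ≡ 175 (mod 197).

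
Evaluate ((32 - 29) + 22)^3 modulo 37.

32 - 29 = 3
3 + 22 = 25
(25)^3 ≡ 11 (mod 37)

11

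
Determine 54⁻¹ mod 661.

661 = 12·54 + 13
54 = 4·13 + 2
13 = 6·2 + 1
2 = 2·1 + 0
gcd(54, 661) = 1, so the inverse exists.
Bézout: 1 = 25·661 − 306·54.
So 54⁻¹ ≡ −306 ≡ 355 (mod 661).

355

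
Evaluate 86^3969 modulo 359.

213

Compute successive squares:
86^1 ≡ 86 (mod 359)
86^2 ≡ 86^2 = 7396 ≡ 216 (mod 359)
86^4 ≡ 216^2 = 46656 ≡ 345 (mod 359)
86^8 ≡ 345^2 = 119025 ≡ 196 (mod 359)
86^16 ≡ 196^2 = 38416 ≡ 3 (mod 359)
86^32 ≡ 3^2 = 9 (mod 359)
86^64 ≡ 9^2 = 81 (mod 359)
86^128 ≡ 81^2 = 6561 ≡ 99 (mod 359)
86^256 ≡ 99^2 = 9801 ≡ 108 (mod 359)
86^512 ≡ 108^2 = 11664 ≡ 176 (mod 359)
86^1024 ≡ 176^2 = 30976 ≡ 102 (mod 359)
86^2048 ≡ 102^2 = 10404 ≡ 352 (mod 359)
86^3969 = 86^2048 × 86^1024 × 86^512 × 86^256 × 86^128 × 86^1 ≡ 352 × 102 × 176 × 108 × 99 × 86 (mod 359).
Accumulate the product:
352 × 102 = 35904 ≡ 4
4 × 176 = 704 ≡ 345
345 × 108 = 37260 ≡ 283
283 × 99 = 28017 ≡ 15
15 × 86 = 1290 ≡ 213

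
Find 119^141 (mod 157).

125

Using repeated squaring:
141 in binary is 10001101, i.e. 141 = 128 + 8 + 4 + 1.
119^1 ≡ 119 (mod 157)
119^2 ≡ 119^2 = 14161 ≡ 31 (mod 157)
119^4 ≡ 31^2 = 961 ≡ 19 (mod 157)
119^8 ≡ 19^2 = 361 ≡ 47 (mod 157)
119^16 ≡ 47^2 = 2209 ≡ 11 (mod 157)
119^32 ≡ 11^2 = 121 (mod 157)
119^64 ≡ 121^2 = 14641 ≡ 40 (mod 157)
119^128 ≡ 40^2 = 1600 ≡ 30 (mod 157)
119^141 = 119^128 · 119^8 · 119^4 · 119^1 ≡ 30 · 47 · 19 · 119 (mod 157).
Accumulate the product:
30 · 47 = 1410 ≡ 154
154 · 19 = 2926 ≡ 100
100 · 119 = 11900 ≡ 125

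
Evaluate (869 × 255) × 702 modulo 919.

869 × 255 = 221595 ≡ 116 (mod 919)
116 × 702 = 81432 ≡ 560 (mod 919)

560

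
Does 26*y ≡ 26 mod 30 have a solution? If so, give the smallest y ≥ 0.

gcd(26, 30) = 2, and 2 | 26, so solutions exist.
Divide through by 2: 13*y mod 15 = 13.
13⁻¹ ≡ 7 (mod 15).
y ≡ 7*13 ≡ 1 (mod 15).
The smallest non-negative solution is y = 1.

1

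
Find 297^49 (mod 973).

Using repeated squaring:
49 in binary is 110001, i.e. 49 = 32 + 16 + 1.
297^1 ≡ 297 (mod 973)
297^2 ≡ 297^2 = 88209 ≡ 639 (mod 973)
297^4 ≡ 639^2 = 408321 ≡ 634 (mod 973)
297^8 ≡ 634^2 = 401956 ≡ 107 (mod 973)
297^16 ≡ 107^2 = 11449 ≡ 746 (mod 973)
297^32 ≡ 746^2 = 556516 ≡ 933 (mod 973)
297^49 = 297^32 * 297^16 * 297^1 ≡ 933 * 746 * 297 (mod 973).
Accumulate the product:
933 * 746 = 696018 ≡ 323
323 * 297 = 95931 ≡ 577

577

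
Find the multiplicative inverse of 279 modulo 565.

565 = 2·279 + 7
279 = 39·7 + 6
7 = 1·6 + 1
6 = 6·1 + 0
gcd(279, 565) = 1, so the inverse exists.
Bézout: 1 = 40·565 − 81·279.
So 279⁻¹ ≡ −81 ≡ 484 (mod 565).

484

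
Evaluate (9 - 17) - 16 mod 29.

9 - 17 = -8 ≡ 21 (mod 29)
21 - 16 = 5

5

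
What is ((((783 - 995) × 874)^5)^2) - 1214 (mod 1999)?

783 - 995 = -212 ≡ 1787 (mod 1999)
1787 × 874 = 1561838 ≡ 619 (mod 1999)
(619)^5 ≡ 595 (mod 1999)
(595)^2 ≡ 202 (mod 1999)
202 - 1214 = -1012 ≡ 987 (mod 1999)

987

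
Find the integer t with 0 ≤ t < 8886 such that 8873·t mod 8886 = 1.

1367

By the extended Euclidean algorithm:
8886 = 1*8873 + 13
8873 = 682*13 + 7
13 = 1*7 + 6
7 = 1*6 + 1
6 = 6*1 + 0
gcd(8873, 8886) = 1, so the inverse exists.
Back-substitute for 1:
1 = 1*7 − 1*6
  = −1*13 + 2*7
  = 2*8873 − 1365*13
  = −1365*8886 + 1367*8873
So 8873⁻¹ ≡ 1367 (mod 8886).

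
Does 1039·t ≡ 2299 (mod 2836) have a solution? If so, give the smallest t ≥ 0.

1165

gcd(1039, 2836) = 1, so a unique solution mod 2836 exists.
1039⁻¹ ≡ 1635 (mod 2836).
t ≡ 1635·2299 ≡ 1165 (mod 2836).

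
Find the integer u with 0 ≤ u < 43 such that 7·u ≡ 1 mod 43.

43 = 6×7 + 1
7 = 7×1 + 0
gcd(7, 43) = 1, so the inverse exists.
Bézout: 1 = 1×43 − 6×7.
So 7⁻¹ ≡ −6 ≡ 37 (mod 43).

37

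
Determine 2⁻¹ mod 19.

10

19 = 9×2 + 1
2 = 2×1 + 0
gcd(2, 19) = 1, so the inverse exists.
Back-substitute for 1:
1 = 1×19 − 9×2
So 2⁻¹ ≡ −9 ≡ 10 (mod 19).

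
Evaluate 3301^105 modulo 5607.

4222

Using repeated squaring:
105 in binary is 1101001, i.e. 105 = 64 + 32 + 8 + 1.
3301^1 ≡ 3301 (mod 5607)
3301^2 ≡ 3301^2 = 10896601 ≡ 2200 (mod 5607)
3301^4 ≡ 2200^2 = 4840000 ≡ 1159 (mod 5607)
3301^8 ≡ 1159^2 = 1343281 ≡ 3208 (mod 5607)
3301^16 ≡ 3208^2 = 10291264 ≡ 2419 (mod 5607)
3301^32 ≡ 2419^2 = 5851561 ≡ 3460 (mod 5607)
3301^64 ≡ 3460^2 = 11971600 ≡ 655 (mod 5607)
3301^105 = 3301^64 × 3301^32 × 3301^8 × 3301^1 ≡ 655 × 3460 × 3208 × 3301 (mod 5607).
Accumulate the product:
655 × 3460 = 2266300 ≡ 1072
1072 × 3208 = 3438976 ≡ 1885
1885 × 3301 = 6222385 ≡ 4222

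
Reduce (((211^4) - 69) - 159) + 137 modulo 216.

(211)^4 ≡ 193 (mod 216)
193 - 69 = 124
124 - 159 = -35 ≡ 181 (mod 216)
181 + 137 = 318 ≡ 102 (mod 216)

102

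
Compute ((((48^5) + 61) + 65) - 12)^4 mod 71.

(48)^5 ≡ 20 (mod 71)
20 + 61 = 81 ≡ 10 (mod 71)
10 + 65 = 75 ≡ 4 (mod 71)
4 - 12 = -8 ≡ 63 (mod 71)
(63)^4 ≡ 49 (mod 71)

49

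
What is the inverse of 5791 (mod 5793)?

Run the extended Euclidean algorithm:
5793 = 1·5791 + 2
5791 = 2895·2 + 1
2 = 2·1 + 0
gcd(5791, 5793) = 1, so the inverse exists.
Back-substitute for 1:
1 = 1·5791 − 2895·2
  = −2895·5793 + 2896·5791
So 5791⁻¹ ≡ 2896 (mod 5793).

2896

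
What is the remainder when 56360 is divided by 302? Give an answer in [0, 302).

56360 = 186·302 + 188, so 56360 ≡ 188 (mod 302).

188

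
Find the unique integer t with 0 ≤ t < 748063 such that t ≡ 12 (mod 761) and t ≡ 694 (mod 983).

368336

761⁻¹ mod 983: 761×952 ≡ 1 (mod 983), so 761⁻¹ ≡ 952.
t = 12 + 761×((694 − 12)×952 mod 983) = 12 + 761×484 = 368336.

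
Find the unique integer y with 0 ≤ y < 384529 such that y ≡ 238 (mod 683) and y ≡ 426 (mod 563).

142302

683⁻¹ mod 563: 683×61 ≡ 1 (mod 563), so 683⁻¹ ≡ 61.
y = 238 + 683×((426 − 238)×61 mod 563) = 238 + 683×208 = 142302.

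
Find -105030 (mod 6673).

1738

-105030 = -16·6673 + 1738, so -105030 ≡ 1738 (mod 6673).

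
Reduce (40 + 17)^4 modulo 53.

40 + 17 = 57 ≡ 4 (mod 53)
(4)^4 ≡ 44 (mod 53)

44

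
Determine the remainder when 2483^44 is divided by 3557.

1068

Using repeated squaring:
44 in binary is 101100, i.e. 44 = 32 + 8 + 4.
2483^1 ≡ 2483 (mod 3557)
2483^2 ≡ 2483^2 = 6165289 ≡ 1008 (mod 3557)
2483^4 ≡ 1008^2 = 1016064 ≡ 2319 (mod 3557)
2483^8 ≡ 2319^2 = 5377761 ≡ 3134 (mod 3557)
2483^16 ≡ 3134^2 = 9821956 ≡ 1079 (mod 3557)
2483^32 ≡ 1079^2 = 1164241 ≡ 1102 (mod 3557)
2483^44 = 2483^32 × 2483^8 × 2483^4 ≡ 1102 × 3134 × 2319 (mod 3557).
Accumulate the product:
1102 × 3134 = 3453668 ≡ 3378
3378 × 2319 = 7833582 ≡ 1068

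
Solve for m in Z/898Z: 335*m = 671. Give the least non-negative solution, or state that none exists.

gcd(335, 898) = 1, so a unique solution mod 898 exists.
335⁻¹ ≡ 705 (mod 898).
m ≡ 705*671 ≡ 707 (mod 898).

707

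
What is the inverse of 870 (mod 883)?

815

Apply the Euclidean algorithm and back-substitute:
883 = 1·870 + 13
870 = 66·13 + 12
13 = 1·12 + 1
12 = 12·1 + 0
gcd(870, 883) = 1, so the inverse exists.
Bézout: 1 = 67·883 − 68·870.
So 870⁻¹ ≡ −68 ≡ 815 (mod 883).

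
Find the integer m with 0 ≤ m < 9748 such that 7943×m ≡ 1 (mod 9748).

By the extended Euclidean algorithm:
9748 = 1·7943 + 1805
7943 = 4·1805 + 723
1805 = 2·723 + 359
723 = 2·359 + 5
359 = 71·5 + 4
5 = 1·4 + 1
4 = 4·1 + 0
gcd(7943, 9748) = 1, so the inverse exists.
Back-substitute for 1:
1 = 1·5 − 1·4
  = −1·359 + 72·5
  = 72·723 − 145·359
  = −145·1805 + 362·723
  = 362·7943 − 1593·1805
  = −1593·9748 + 1955·7943
So 7943⁻¹ ≡ 1955 (mod 9748).

1955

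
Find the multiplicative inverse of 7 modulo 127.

127 = 18·7 + 1
7 = 7·1 + 0
gcd(7, 127) = 1, so the inverse exists.
Back-substitute for 1:
1 = 1·127 − 18·7
So 7⁻¹ ≡ −18 ≡ 109 (mod 127).

109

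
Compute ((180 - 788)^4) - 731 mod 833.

460

180 - 788 = -608 ≡ 225 (mod 833)
(225)^4 ≡ 358 (mod 833)
358 - 731 = -373 ≡ 460 (mod 833)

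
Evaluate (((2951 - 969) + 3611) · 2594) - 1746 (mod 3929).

628

2951 - 969 = 1982
1982 + 3611 = 5593 ≡ 1664 (mod 3929)
1664 · 2594 = 4316416 ≡ 2374 (mod 3929)
2374 - 1746 = 628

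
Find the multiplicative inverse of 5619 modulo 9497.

9497 = 1·5619 + 3878
5619 = 1·3878 + 1741
3878 = 2·1741 + 396
1741 = 4·396 + 157
396 = 2·157 + 82
157 = 1·82 + 75
82 = 1·75 + 7
75 = 10·7 + 5
7 = 1·5 + 2
5 = 2·2 + 1
2 = 2·1 + 0
gcd(5619, 9497) = 1, so the inverse exists.
Bézout: 1 = −2398·9497 + 4053·5619.
So 5619⁻¹ ≡ 4053 (mod 9497).

4053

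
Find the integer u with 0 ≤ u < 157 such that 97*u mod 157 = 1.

34

Run the extended Euclidean algorithm:
157 = 1×97 + 60
97 = 1×60 + 37
60 = 1×37 + 23
37 = 1×23 + 14
23 = 1×14 + 9
14 = 1×9 + 5
9 = 1×5 + 4
5 = 1×4 + 1
4 = 4×1 + 0
gcd(97, 157) = 1, so the inverse exists.
Back-substitute for 1:
1 = 1×5 − 1×4
  = −1×9 + 2×5
  = 2×14 − 3×9
  = −3×23 + 5×14
  = 5×37 − 8×23
  = −8×60 + 13×37
  = 13×97 − 21×60
  = −21×157 + 34×97
So 97⁻¹ ≡ 34 (mod 157).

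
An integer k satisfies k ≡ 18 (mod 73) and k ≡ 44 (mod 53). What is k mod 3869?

73⁻¹ mod 53: 73·8 ≡ 1 (mod 53), so 73⁻¹ ≡ 8.
k = 18 + 73·((44 − 18)·8 mod 53) = 18 + 73·49 = 3595.
Check: 3595 mod 73 = 18, 3595 mod 53 = 44. ✓

3595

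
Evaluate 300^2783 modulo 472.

2783 in binary is 101011011111, i.e. 2783 = 2048 + 512 + 128 + 64 + 16 + 8 + 4 + 2 + 1.
300^1 ≡ 300 (mod 472)
300^2 ≡ 300^2 = 90000 ≡ 320 (mod 472)
300^4 ≡ 320^2 = 102400 ≡ 448 (mod 472)
300^8 ≡ 448^2 = 200704 ≡ 104 (mod 472)
300^16 ≡ 104^2 = 10816 ≡ 432 (mod 472)
300^32 ≡ 432^2 = 186624 ≡ 184 (mod 472)
300^64 ≡ 184^2 = 33856 ≡ 344 (mod 472)
300^128 ≡ 344^2 = 118336 ≡ 336 (mod 472)
300^256 ≡ 336^2 = 112896 ≡ 88 (mod 472)
300^512 ≡ 88^2 = 7744 ≡ 192 (mod 472)
300^1024 ≡ 192^2 = 36864 ≡ 48 (mod 472)
300^2048 ≡ 48^2 = 2304 ≡ 416 (mod 472)
300^2783 = 300^2048 · 300^512 · 300^128 · 300^64 · 300^16 · 300^8 · 300^4 · 300^2 · 300^1 ≡ 416 · 192 · 336 · 344 · 432 · 104 · 448 · 320 · 300 (mod 472).
Accumulate the product:
416 · 192 = 79872 ≡ 104
104 · 336 = 34944 ≡ 16
16 · 344 = 5504 ≡ 312
312 · 432 = 134784 ≡ 264
264 · 104 = 27456 ≡ 80
80 · 448 = 35840 ≡ 440
440 · 320 = 140800 ≡ 144
144 · 300 = 43200 ≡ 248

248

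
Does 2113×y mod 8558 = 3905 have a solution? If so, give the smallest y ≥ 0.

4939

gcd(2113, 8558) = 1, so a unique solution mod 8558 exists.
2113⁻¹ ≡ 1211 (mod 8558).
y ≡ 1211×3905 ≡ 4939 (mod 8558).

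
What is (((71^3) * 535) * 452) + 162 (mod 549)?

424

(71)^3 ≡ 512 (mod 549)
512 * 535 = 273920 ≡ 518 (mod 549)
518 * 452 = 234136 ≡ 262 (mod 549)
262 + 162 = 424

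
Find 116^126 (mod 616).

By square-and-multiply:
116^1 ≡ 116 (mod 616)
116^2 ≡ 116^2 = 13456 ≡ 520 (mod 616)
116^4 ≡ 520^2 = 270400 ≡ 592 (mod 616)
116^8 ≡ 592^2 = 350464 ≡ 576 (mod 616)
116^16 ≡ 576^2 = 331776 ≡ 368 (mod 616)
116^32 ≡ 368^2 = 135424 ≡ 520 (mod 616)
116^64 ≡ 520^2 = 270400 ≡ 592 (mod 616)
116^126 = 116^64 × 116^32 × 116^16 × 116^8 × 116^4 × 116^2 ≡ 592 × 520 × 368 × 576 × 592 × 520 (mod 616).
Accumulate the product:
592 × 520 = 307840 ≡ 456
456 × 368 = 167808 ≡ 256
256 × 576 = 147456 ≡ 232
232 × 592 = 137344 ≡ 592
592 × 520 = 307840 ≡ 456

456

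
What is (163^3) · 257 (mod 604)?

(163)^3 ≡ 67 (mod 604)
67 · 257 = 17219 ≡ 307 (mod 604)

307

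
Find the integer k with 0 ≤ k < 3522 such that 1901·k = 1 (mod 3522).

239

Apply the Euclidean algorithm and back-substitute:
3522 = 1×1901 + 1621
1901 = 1×1621 + 280
1621 = 5×280 + 221
280 = 1×221 + 59
221 = 3×59 + 44
59 = 1×44 + 15
44 = 2×15 + 14
15 = 1×14 + 1
14 = 14×1 + 0
gcd(1901, 3522) = 1, so the inverse exists.
Bézout: 1 = −129×3522 + 239×1901.
So 1901⁻¹ ≡ 239 (mod 3522).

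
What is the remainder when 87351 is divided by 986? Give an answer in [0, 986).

87351 = 88·986 + 583, so 87351 ≡ 583 (mod 986).

583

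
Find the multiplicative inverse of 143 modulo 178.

61

Apply the Euclidean algorithm and back-substitute:
178 = 1*143 + 35
143 = 4*35 + 3
35 = 11*3 + 2
3 = 1*2 + 1
2 = 2*1 + 0
gcd(143, 178) = 1, so the inverse exists.
Back-substitute for 1:
1 = 1*3 − 1*2
  = −1*35 + 12*3
  = 12*143 − 49*35
  = −49*178 + 61*143
So 143⁻¹ ≡ 61 (mod 178).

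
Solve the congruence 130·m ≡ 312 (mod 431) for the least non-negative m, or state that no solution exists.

gcd(130, 431) = 1, so a unique solution mod 431 exists.
130⁻¹ ≡ 63 (mod 431).
m ≡ 63·312 ≡ 261 (mod 431).

261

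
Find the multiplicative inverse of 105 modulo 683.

670

Apply the Euclidean algorithm and back-substitute:
683 = 6*105 + 53
105 = 1*53 + 52
53 = 1*52 + 1
52 = 52*1 + 0
gcd(105, 683) = 1, so the inverse exists.
Bézout: 1 = 2*683 − 13*105.
So 105⁻¹ ≡ −13 ≡ 670 (mod 683).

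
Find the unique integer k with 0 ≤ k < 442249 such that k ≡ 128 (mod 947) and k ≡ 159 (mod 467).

947⁻¹ mod 467: 947*36 ≡ 1 (mod 467), so 947⁻¹ ≡ 36.
k = 128 + 947*((159 − 128)*36 mod 467) = 128 + 947*182 = 172482.

172482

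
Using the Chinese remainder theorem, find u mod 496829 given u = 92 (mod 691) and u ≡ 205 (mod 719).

691⁻¹ mod 719: 691×77 ≡ 1 (mod 719), so 691⁻¹ ≡ 77.
u = 92 + 691×((205 − 92)×77 mod 719) = 92 + 691×73 = 50535.
Check: 50535 mod 691 = 92, 50535 mod 719 = 205. ✓

50535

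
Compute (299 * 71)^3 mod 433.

299 * 71 = 21229 ≡ 12 (mod 433)
(12)^3 ≡ 429 (mod 433)

429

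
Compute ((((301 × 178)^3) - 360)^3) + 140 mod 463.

378

301 × 178 = 53578 ≡ 333 (mod 463)
(333)^3 ≡ 398 (mod 463)
398 - 360 = 38
(38)^3 ≡ 238 (mod 463)
238 + 140 = 378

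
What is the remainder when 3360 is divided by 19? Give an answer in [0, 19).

16

3360 = 176×19 + 16, so 3360 ≡ 16 (mod 19).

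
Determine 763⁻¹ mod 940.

547

By the extended Euclidean algorithm:
940 = 1×763 + 177
763 = 4×177 + 55
177 = 3×55 + 12
55 = 4×12 + 7
12 = 1×7 + 5
7 = 1×5 + 2
5 = 2×2 + 1
2 = 2×1 + 0
gcd(763, 940) = 1, so the inverse exists.
Bézout: 1 = 319×940 − 393×763.
So 763⁻¹ ≡ −393 ≡ 547 (mod 940).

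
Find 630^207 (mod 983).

87

Compute successive squares:
630^1 ≡ 630 (mod 983)
630^2 ≡ 630^2 = 396900 ≡ 751 (mod 983)
630^4 ≡ 751^2 = 564001 ≡ 742 (mod 983)
630^8 ≡ 742^2 = 550564 ≡ 84 (mod 983)
630^16 ≡ 84^2 = 7056 ≡ 175 (mod 983)
630^32 ≡ 175^2 = 30625 ≡ 152 (mod 983)
630^64 ≡ 152^2 = 23104 ≡ 495 (mod 983)
630^128 ≡ 495^2 = 245025 ≡ 258 (mod 983)
630^207 = 630^128 × 630^64 × 630^8 × 630^4 × 630^2 × 630^1 ≡ 258 × 495 × 84 × 742 × 751 × 630 (mod 983).
Accumulate the product:
258 × 495 = 127710 ≡ 903
903 × 84 = 75852 ≡ 161
161 × 742 = 119462 ≡ 519
519 × 751 = 389769 ≡ 501
501 × 630 = 315630 ≡ 87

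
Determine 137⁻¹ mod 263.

48

Run the extended Euclidean algorithm:
263 = 1×137 + 126
137 = 1×126 + 11
126 = 11×11 + 5
11 = 2×5 + 1
5 = 5×1 + 0
gcd(137, 263) = 1, so the inverse exists.
Back-substitute for 1:
1 = 1×11 − 2×5
  = −2×126 + 23×11
  = 23×137 − 25×126
  = −25×263 + 48×137
So 137⁻¹ ≡ 48 (mod 263).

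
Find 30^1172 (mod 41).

23

By square-and-multiply:
1172 in binary is 10010010100, i.e. 1172 = 1024 + 128 + 16 + 4.
30^1 ≡ 30 (mod 41)
30^2 ≡ 30^2 = 900 ≡ 39 (mod 41)
30^4 ≡ 39^2 = 1521 ≡ 4 (mod 41)
30^8 ≡ 4^2 = 16 (mod 41)
30^16 ≡ 16^2 = 256 ≡ 10 (mod 41)
30^32 ≡ 10^2 = 100 ≡ 18 (mod 41)
30^64 ≡ 18^2 = 324 ≡ 37 (mod 41)
30^128 ≡ 37^2 = 1369 ≡ 16 (mod 41)
30^256 ≡ 16^2 = 256 ≡ 10 (mod 41)
30^512 ≡ 10^2 = 100 ≡ 18 (mod 41)
30^1024 ≡ 18^2 = 324 ≡ 37 (mod 41)
30^1172 = 30^1024 × 30^128 × 30^16 × 30^4 ≡ 37 × 16 × 10 × 4 (mod 41).
Accumulate the product:
37 × 16 = 592 ≡ 18
18 × 10 = 180 ≡ 16
16 × 4 = 64 ≡ 23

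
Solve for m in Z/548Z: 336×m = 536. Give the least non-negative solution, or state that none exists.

44

gcd(336, 548) = 4, and 4 | 536, so solutions exist.
Divide through by 4: 84×m ≡ 134 mod 137.
84⁻¹ ≡ 31 (mod 137).
m ≡ 31×134 ≡ 44 (mod 137).
The smallest non-negative solution is m = 44.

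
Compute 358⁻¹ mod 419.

261

By the extended Euclidean algorithm:
419 = 1×358 + 61
358 = 5×61 + 53
61 = 1×53 + 8
53 = 6×8 + 5
8 = 1×5 + 3
5 = 1×3 + 2
3 = 1×2 + 1
2 = 2×1 + 0
gcd(358, 419) = 1, so the inverse exists.
Back-substitute for 1:
1 = 1×3 − 1×2
  = −1×5 + 2×3
  = 2×8 − 3×5
  = −3×53 + 20×8
  = 20×61 − 23×53
  = −23×358 + 135×61
  = 135×419 − 158×358
So 358⁻¹ ≡ −158 ≡ 261 (mod 419).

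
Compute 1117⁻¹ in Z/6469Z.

944

6469 = 5×1117 + 884
1117 = 1×884 + 233
884 = 3×233 + 185
233 = 1×185 + 48
185 = 3×48 + 41
48 = 1×41 + 7
41 = 5×7 + 6
7 = 1×6 + 1
6 = 6×1 + 0
gcd(1117, 6469) = 1, so the inverse exists.
Back-substitute for 1:
1 = 1×7 − 1×6
  = −1×41 + 6×7
  = 6×48 − 7×41
  = −7×185 + 27×48
  = 27×233 − 34×185
  = −34×884 + 129×233
  = 129×1117 − 163×884
  = −163×6469 + 944×1117
So 1117⁻¹ ≡ 944 (mod 6469).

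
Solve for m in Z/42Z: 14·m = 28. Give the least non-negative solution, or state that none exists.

gcd(14, 42) = 14, and 14 | 28, so solutions exist.
Divide through by 14: 1·m mod 3 = 2.
1⁻¹ ≡ 1 (mod 3).
m ≡ 1·2 ≡ 2 (mod 3).
The smallest non-negative solution is m = 2.

2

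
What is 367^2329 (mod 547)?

Compute successive squares:
2329 in binary is 100100011001, i.e. 2329 = 2048 + 256 + 16 + 8 + 1.
367^1 ≡ 367 (mod 547)
367^2 ≡ 367^2 = 134689 ≡ 127 (mod 547)
367^4 ≡ 127^2 = 16129 ≡ 266 (mod 547)
367^8 ≡ 266^2 = 70756 ≡ 193 (mod 547)
367^16 ≡ 193^2 = 37249 ≡ 53 (mod 547)
367^32 ≡ 53^2 = 2809 ≡ 74 (mod 547)
367^64 ≡ 74^2 = 5476 ≡ 6 (mod 547)
367^128 ≡ 6^2 = 36 (mod 547)
367^256 ≡ 36^2 = 1296 ≡ 202 (mod 547)
367^512 ≡ 202^2 = 40804 ≡ 326 (mod 547)
367^1024 ≡ 326^2 = 106276 ≡ 158 (mod 547)
367^2048 ≡ 158^2 = 24964 ≡ 349 (mod 547)
367^2329 = 367^2048 · 367^256 · 367^16 · 367^8 · 367^1 ≡ 349 · 202 · 53 · 193 · 367 (mod 547).
Accumulate the product:
349 · 202 = 70498 ≡ 482
482 · 53 = 25546 ≡ 384
384 · 193 = 74112 ≡ 267
267 · 367 = 97989 ≡ 76

76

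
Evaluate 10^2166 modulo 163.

By square-and-multiply:
2166 in binary is 100001110110, i.e. 2166 = 2048 + 64 + 32 + 16 + 4 + 2.
10^1 ≡ 10 (mod 163)
10^2 ≡ 10^2 = 100 (mod 163)
10^4 ≡ 100^2 = 10000 ≡ 57 (mod 163)
10^8 ≡ 57^2 = 3249 ≡ 152 (mod 163)
10^16 ≡ 152^2 = 23104 ≡ 121 (mod 163)
10^32 ≡ 121^2 = 14641 ≡ 134 (mod 163)
10^64 ≡ 134^2 = 17956 ≡ 26 (mod 163)
10^128 ≡ 26^2 = 676 ≡ 24 (mod 163)
10^256 ≡ 24^2 = 576 ≡ 87 (mod 163)
10^512 ≡ 87^2 = 7569 ≡ 71 (mod 163)
10^1024 ≡ 71^2 = 5041 ≡ 151 (mod 163)
10^2048 ≡ 151^2 = 22801 ≡ 144 (mod 163)
10^2166 = 10^2048 · 10^64 · 10^32 · 10^16 · 10^4 · 10^2 ≡ 144 · 26 · 134 · 121 · 57 · 100 (mod 163).
Accumulate the product:
144 · 26 = 3744 ≡ 158
158 · 134 = 21172 ≡ 145
145 · 121 = 17545 ≡ 104
104 · 57 = 5928 ≡ 60
60 · 100 = 6000 ≡ 132

132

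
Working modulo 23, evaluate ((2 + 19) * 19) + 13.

2 + 19 = 21
21 * 19 = 399 ≡ 8 (mod 23)
8 + 13 = 21

21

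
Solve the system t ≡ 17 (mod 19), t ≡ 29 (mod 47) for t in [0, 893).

19⁻¹ mod 47: 19*5 ≡ 1 (mod 47), so 19⁻¹ ≡ 5.
t = 17 + 19*((29 − 17)*5 mod 47) = 17 + 19*13 = 264.

264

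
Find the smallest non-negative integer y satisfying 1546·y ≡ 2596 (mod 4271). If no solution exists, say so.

510

gcd(1546, 4271) = 1, so a unique solution mod 4271 exists.
1546⁻¹ ≡ 3340 (mod 4271).
y ≡ 3340·2596 ≡ 510 (mod 4271).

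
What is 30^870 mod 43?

21

30^1 ≡ 30 (mod 43)
30^2 ≡ 30^2 = 900 ≡ 40 (mod 43)
30^4 ≡ 40^2 = 1600 ≡ 9 (mod 43)
30^8 ≡ 9^2 = 81 ≡ 38 (mod 43)
30^16 ≡ 38^2 = 1444 ≡ 25 (mod 43)
30^32 ≡ 25^2 = 625 ≡ 23 (mod 43)
30^64 ≡ 23^2 = 529 ≡ 13 (mod 43)
30^128 ≡ 13^2 = 169 ≡ 40 (mod 43)
30^256 ≡ 40^2 = 1600 ≡ 9 (mod 43)
30^512 ≡ 9^2 = 81 ≡ 38 (mod 43)
30^870 = 30^512 · 30^256 · 30^64 · 30^32 · 30^4 · 30^2 ≡ 38 · 9 · 13 · 23 · 9 · 40 (mod 43).
Accumulate the product:
38 · 9 = 342 ≡ 41
41 · 13 = 533 ≡ 17
17 · 23 = 391 ≡ 4
4 · 9 = 36
36 · 40 = 1440 ≡ 21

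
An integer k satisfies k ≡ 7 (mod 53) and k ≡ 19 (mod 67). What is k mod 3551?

53⁻¹ mod 67: 53*43 ≡ 1 (mod 67), so 53⁻¹ ≡ 43.
k = 7 + 53*((19 − 7)*43 mod 67) = 7 + 53*47 = 2498.
Check: 2498 mod 53 = 7, 2498 mod 67 = 19. ✓

2498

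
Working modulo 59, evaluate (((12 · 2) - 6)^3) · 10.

28

12 · 2 = 24
24 - 6 = 18
(18)^3 ≡ 50 (mod 59)
50 · 10 = 500 ≡ 28 (mod 59)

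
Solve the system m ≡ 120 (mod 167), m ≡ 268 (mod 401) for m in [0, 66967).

38363

167⁻¹ mod 401: 167·389 ≡ 1 (mod 401), so 167⁻¹ ≡ 389.
m = 120 + 167·((268 − 120)·389 mod 401) = 120 + 167·229 = 38363.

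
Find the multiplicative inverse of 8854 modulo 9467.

9467 = 1*8854 + 613
8854 = 14*613 + 272
613 = 2*272 + 69
272 = 3*69 + 65
69 = 1*65 + 4
65 = 16*4 + 1
4 = 4*1 + 0
gcd(8854, 9467) = 1, so the inverse exists.
Back-substitute for 1:
1 = 1*65 − 16*4
  = −16*69 + 17*65
  = 17*272 − 67*69
  = −67*613 + 151*272
  = 151*8854 − 2181*613
  = −2181*9467 + 2332*8854
So 8854⁻¹ ≡ 2332 (mod 9467).

2332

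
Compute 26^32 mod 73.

55

Using repeated squaring:
26^1 ≡ 26 (mod 73)
26^2 ≡ 26^2 = 676 ≡ 19 (mod 73)
26^4 ≡ 19^2 = 361 ≡ 69 (mod 73)
26^8 ≡ 69^2 = 4761 ≡ 16 (mod 73)
26^16 ≡ 16^2 = 256 ≡ 37 (mod 73)
26^32 ≡ 37^2 = 1369 ≡ 55 (mod 73)
So 26^32 ≡ 55 (mod 73).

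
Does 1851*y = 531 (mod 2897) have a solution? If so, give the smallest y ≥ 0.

2085

gcd(1851, 2897) = 1, so a unique solution mod 2897 exists.
1851⁻¹ ≡ 1166 (mod 2897).
y ≡ 1166*531 ≡ 2085 (mod 2897).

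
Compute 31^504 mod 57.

504 in binary is 111111000, i.e. 504 = 256 + 128 + 64 + 32 + 16 + 8.
31^1 ≡ 31 (mod 57)
31^2 ≡ 31^2 = 961 ≡ 49 (mod 57)
31^4 ≡ 49^2 = 2401 ≡ 7 (mod 57)
31^8 ≡ 7^2 = 49 (mod 57)
31^16 ≡ 49^2 = 2401 ≡ 7 (mod 57)
31^32 ≡ 7^2 = 49 (mod 57)
31^64 ≡ 49^2 = 2401 ≡ 7 (mod 57)
31^128 ≡ 7^2 = 49 (mod 57)
31^256 ≡ 49^2 = 2401 ≡ 7 (mod 57)
31^504 = 31^256 × 31^128 × 31^64 × 31^32 × 31^16 × 31^8 ≡ 7 × 49 × 7 × 49 × 7 × 49 (mod 57).
Accumulate the product:
7 × 49 = 343 ≡ 1
1 × 7 = 7
7 × 49 = 343 ≡ 1
1 × 7 = 7
7 × 49 = 343 ≡ 1

1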